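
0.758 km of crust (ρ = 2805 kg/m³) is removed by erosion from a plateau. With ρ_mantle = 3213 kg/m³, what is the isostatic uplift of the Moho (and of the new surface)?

0.662 km

Unloading: uplift u = e ρ_c/ρ_m = 0.758 km × 2805/3213 = 0.662 km.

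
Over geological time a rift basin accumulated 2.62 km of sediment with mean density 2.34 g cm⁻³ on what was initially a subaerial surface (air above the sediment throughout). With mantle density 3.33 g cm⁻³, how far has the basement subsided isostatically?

Subaerial load: s = t ρ_sed / ρ_m = 2.62 km × 2.34/3.33 = 1.84 km.

1.84 km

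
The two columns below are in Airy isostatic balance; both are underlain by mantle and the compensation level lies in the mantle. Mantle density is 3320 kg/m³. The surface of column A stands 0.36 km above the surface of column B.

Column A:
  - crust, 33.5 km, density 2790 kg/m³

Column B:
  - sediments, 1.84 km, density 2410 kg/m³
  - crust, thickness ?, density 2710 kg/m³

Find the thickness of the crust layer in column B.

Take the compensation level at the base of the deeper column (depth z_c below the surface of column A) and equate Σ ρ_i t_i down to z_c; mantle fills any gap and the z_c terms cancel.
Column A: 33.5×2790 + (z_c − 33.5)×3320
Column B: 0.36×0 + 1.84×2410 + x×2710 + (z_c − 0.36 − 1.84 − x)×3320
The z_c×3320 term appears on both sides and cancels. Collect the known terms of each column as K = Σ(ρt)_known − 3320 × (depth of known layers): K_A = 93465 − 3320×33.5 = −17755; K_B = 4434.4 − 3320×(0.36 + 1.84) = −2869.6.
Balance: K_A = K_B − x×(3320 − 2710), so x = (K_B − K_A)/(3320 − 2710) = 14885.4/610 = 24.4 km.

24.4 km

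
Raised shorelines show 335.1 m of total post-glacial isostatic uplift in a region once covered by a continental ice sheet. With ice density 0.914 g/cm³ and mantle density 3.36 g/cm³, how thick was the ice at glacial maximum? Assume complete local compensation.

u = t ρ_ice/ρ_m → t = u ρ_m/ρ_ice = 335.1 m × 3.36/0.914 = 1230 m.

1230 m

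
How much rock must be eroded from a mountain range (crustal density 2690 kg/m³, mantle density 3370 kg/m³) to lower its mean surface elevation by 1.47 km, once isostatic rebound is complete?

Net drop Δ = e − u = e − e ρ_c/ρ_m = e (ρ_m − ρ_c)/ρ_m.
e = Δ ρ_m/(ρ_m − ρ_c) = 1.47 km × 3370/680 = 7.29 km.

7.29 km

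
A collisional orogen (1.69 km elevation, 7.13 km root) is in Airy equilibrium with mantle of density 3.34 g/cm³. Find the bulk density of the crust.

ρ_c h = (ρ_m − ρ_c) r → ρ_c (h + r) = ρ_m r → ρ_c = ρ_m r / (h + r).
ρ_c = 3.34 × 7.13 km / (1.69 km + 7.13 km) = 2.7 g/cm³.

2.7 g/cm³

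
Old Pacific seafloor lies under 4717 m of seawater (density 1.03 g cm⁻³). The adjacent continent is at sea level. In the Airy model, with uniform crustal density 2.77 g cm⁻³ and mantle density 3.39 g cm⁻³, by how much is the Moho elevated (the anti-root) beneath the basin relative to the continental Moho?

13200 m

For local isostatic compensation: replacing crust with seawater at the top is compensated by replacing crust with mantle at the base: d (ρ_c − ρ_w) = a (ρ_m − ρ_c).
a = d (ρ_c − ρ_w)/(ρ_m − ρ_c) = 4717 m × 1.74/0.62 = 13200 m.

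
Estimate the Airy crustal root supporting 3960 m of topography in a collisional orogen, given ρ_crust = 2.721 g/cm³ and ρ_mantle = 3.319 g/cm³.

Isostatic balance requires: the weight of the topography is balanced by the buoyancy of the root, ρ_c h = (ρ_m − ρ_c) r.
r = h · ρ_c / (ρ_m − ρ_c) = 3960 m × 2.721 / (3.319 − 2.721) = 18000 m.

18000 m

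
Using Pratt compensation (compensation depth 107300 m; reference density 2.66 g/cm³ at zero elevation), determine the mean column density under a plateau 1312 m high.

2.63 g/cm³

Pratt balance: ρ_ref D = ρ (D + h).
ρ = ρ_ref D/(D + h) = 2.66 × 107300 m/(107300 m + 1312 m) = 2.63 g/cm³.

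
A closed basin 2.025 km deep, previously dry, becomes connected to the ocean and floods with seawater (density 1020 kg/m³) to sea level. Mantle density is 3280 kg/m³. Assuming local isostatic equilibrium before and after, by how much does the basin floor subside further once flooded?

0.914 km

After flooding the water column is d + s deep. Its weight must equal the weight of mantle displaced by the extra subsidence s: (d + s) ρ_w = s ρ_m.
s = d ρ_w / (ρ_m − ρ_w) = 2.025 km × 1020/(3280 − 1020) = 0.914 km.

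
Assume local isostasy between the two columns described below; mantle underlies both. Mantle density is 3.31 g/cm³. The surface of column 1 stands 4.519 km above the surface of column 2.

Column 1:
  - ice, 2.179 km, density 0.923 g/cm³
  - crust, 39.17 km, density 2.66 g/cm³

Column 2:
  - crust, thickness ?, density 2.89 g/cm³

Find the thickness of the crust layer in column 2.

37.4 km

Take the compensation level at the base of the deeper column (depth z_c below the surface of column 1) and equate Σ ρ_i t_i down to z_c; mantle fills any gap and the z_c terms cancel.
Column 1: 2.179×0.923 + 39.17×2.66 + (z_c − 41.349)×3.31
Column 2: 4.519×0 + x×2.89 + (z_c − 4.519 − 0 − x)×3.31
The z_c×3.31 term appears on both sides and cancels. Collect the known terms of each column as K = Σ(ρt)_known − 3.31 × (depth of known layers): K_1 = 106.203417 − 3.31×41.349 = −30.661773; K_2 = 0 − 3.31×(4.519 + 0) = −14.95789.
Balance: K_1 = K_2 − x×(3.31 − 2.89), so x = (K_2 − K_1)/(3.31 − 2.89) = 15.7039/0.42 = 37.4 km.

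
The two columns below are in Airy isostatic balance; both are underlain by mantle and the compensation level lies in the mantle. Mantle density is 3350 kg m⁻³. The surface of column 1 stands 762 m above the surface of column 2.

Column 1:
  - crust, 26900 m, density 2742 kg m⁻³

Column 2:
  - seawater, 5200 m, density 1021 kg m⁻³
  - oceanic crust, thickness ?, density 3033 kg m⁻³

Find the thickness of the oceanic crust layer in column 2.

Take the compensation level at the base of the deeper column (depth z_c below the surface of column 1) and equate Σ ρ_i t_i down to z_c; mantle fills any gap and the z_c terms cancel.
Column 1: 26900×2742 + (z_c − 26900)×3350
Column 2: 762×0 + 5200×1021 + x×3033 + (z_c − 762 − 5200 − x)×3350
The z_c×3350 term appears on both sides and cancels. Collect the known terms of each column as K = Σ(ρt)_known − 3350 × (depth of known layers): K_1 = 73759800 − 3350×26900 = −16355200; K_2 = 5309200 − 3350×(762 + 5200) = −14663500.
Balance: K_1 = K_2 − x×(3350 − 3033), so x = (K_2 − K_1)/(3350 − 3033) = 1691700/317 = 5340 m.

5340 m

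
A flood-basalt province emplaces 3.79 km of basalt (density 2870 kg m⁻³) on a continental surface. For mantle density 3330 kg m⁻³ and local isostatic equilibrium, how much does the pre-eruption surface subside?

Subaerial loading: s = t ρ_load / ρ_m.
s = 3.79 km × 2870/3330 = 3.27 km.

3.27 km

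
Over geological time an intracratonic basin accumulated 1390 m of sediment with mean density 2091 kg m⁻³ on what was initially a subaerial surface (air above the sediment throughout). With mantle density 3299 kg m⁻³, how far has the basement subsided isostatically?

Subaerial load: s = t ρ_sed / ρ_m = 1390 m × 2091/3299 = 881 m.

881 m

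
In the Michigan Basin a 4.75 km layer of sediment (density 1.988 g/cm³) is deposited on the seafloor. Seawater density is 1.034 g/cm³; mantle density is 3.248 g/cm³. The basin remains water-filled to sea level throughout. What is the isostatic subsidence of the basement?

2.05 km

Submarine loading: the sediment displaces seawater, and the subsidence is in turn flooded, so s (ρ_m − ρ_w) = t (ρ_sed − ρ_w).
s = 4.75 km × (1.988 − 1.034) / (3.248 − 1.034) = 2.05 km.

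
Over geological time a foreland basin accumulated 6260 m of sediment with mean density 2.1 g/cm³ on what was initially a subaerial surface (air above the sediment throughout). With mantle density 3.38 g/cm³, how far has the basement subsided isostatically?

3890 m

Subaerial load: s = t ρ_sed / ρ_m = 6260 m × 2.1/3.38 = 3890 m.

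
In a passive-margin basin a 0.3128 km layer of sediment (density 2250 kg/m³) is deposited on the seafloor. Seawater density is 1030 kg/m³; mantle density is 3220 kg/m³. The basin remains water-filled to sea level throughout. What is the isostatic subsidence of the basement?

Submarine loading: the sediment displaces seawater, and the subsidence is in turn flooded, so s (ρ_m − ρ_w) = t (ρ_sed − ρ_w).
s = 0.3128 km × (2250 − 1030) / (3220 − 1030) = 0.174 km.

0.174 km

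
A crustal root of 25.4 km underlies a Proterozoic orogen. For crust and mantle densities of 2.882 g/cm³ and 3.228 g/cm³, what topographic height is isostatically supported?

3.05 km

Balancing pressure at the compensation depth: ρ_c h = (ρ_m − ρ_c) r.
h = r (ρ_m − ρ_c) / ρ_c = 25.4 km × (3.228 − 2.882) / 2.882 = 3.05 km.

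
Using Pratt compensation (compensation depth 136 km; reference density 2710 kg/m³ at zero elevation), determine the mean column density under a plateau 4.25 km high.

2630 kg/m³

Pratt balance: ρ_ref D = ρ (D + h).
ρ = ρ_ref D/(D + h) = 2710 × 136 km/(136 km + 4.25 km) = 2630 kg/m³.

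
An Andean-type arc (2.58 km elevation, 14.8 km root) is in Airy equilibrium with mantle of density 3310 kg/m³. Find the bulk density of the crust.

2820 kg/m³

ρ_c h = (ρ_m − ρ_c) r → ρ_c (h + r) = ρ_m r → ρ_c = ρ_m r / (h + r).
ρ_c = 3310 × 14.8 km / (2.58 km + 14.8 km) = 2820 kg/m³.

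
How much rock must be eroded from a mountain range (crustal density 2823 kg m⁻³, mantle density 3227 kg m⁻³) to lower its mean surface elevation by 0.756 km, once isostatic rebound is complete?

6.04 km

Net drop Δ = e − u = e − e ρ_c/ρ_m = e (ρ_m − ρ_c)/ρ_m.
e = Δ ρ_m/(ρ_m − ρ_c) = 0.756 km × 3227/404 = 6.04 km.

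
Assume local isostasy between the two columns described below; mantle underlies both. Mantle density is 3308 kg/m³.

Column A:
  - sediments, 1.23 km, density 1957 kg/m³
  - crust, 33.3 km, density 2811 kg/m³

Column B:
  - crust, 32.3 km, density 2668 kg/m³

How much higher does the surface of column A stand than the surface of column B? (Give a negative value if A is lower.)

For any compensation level in the mantle, the mantle terms cancel and isostasy reduces to e = (Σt_A − Σt_B) − (Σ(ρt)_A − Σ(ρt)_B) / ρ_m.
Σt_A = 34.53 km; Σt_B = 32.3 km; Σ(ρt)_A = 96013.41; Σ(ρt)_B = 86176.4 (in km·kg/m³).
e = (34.53 − 32.3) − (96013.41 − 86176.4) / 3308 = −0.744 km.

−0.744 km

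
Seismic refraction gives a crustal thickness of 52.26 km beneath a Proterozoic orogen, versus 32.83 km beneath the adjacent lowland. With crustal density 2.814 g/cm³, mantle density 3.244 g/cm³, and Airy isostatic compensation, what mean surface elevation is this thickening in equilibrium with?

2.58 km

Excess crust Δ = 52.26 km − 32.83 km = 19.43 km, split between elevation h and root r with h + r = Δ.
Airy balance ρ_c h = (ρ_m − ρ_c) r gives r = h ρ_c/(ρ_m − ρ_c), so h (1 + ρ_c/(ρ_m − ρ_c)) = Δ, i.e. h = Δ (ρ_m − ρ_c)/ρ_m.
h = 19.43 km × 0.43/3.244 = 2.58 km.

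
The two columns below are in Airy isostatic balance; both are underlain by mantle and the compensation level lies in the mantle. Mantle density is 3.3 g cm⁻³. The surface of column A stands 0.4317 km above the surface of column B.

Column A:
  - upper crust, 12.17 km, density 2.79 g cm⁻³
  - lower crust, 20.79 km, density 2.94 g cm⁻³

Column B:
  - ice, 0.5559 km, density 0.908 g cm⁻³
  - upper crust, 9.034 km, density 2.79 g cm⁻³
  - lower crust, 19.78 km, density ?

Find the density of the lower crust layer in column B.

Take the compensation level at the base of the deeper column (depth z_c below the surface of column A) and equate Σ ρ_i t_i down to z_c; mantle fills any gap and the z_c terms cancel.
Column A: 12.17×2.79 + 20.79×2.94 + (z_c − 32.96)×3.3
Column B: 0.4317×0 + 0.5559×0.908 + 9.034×2.79 + 19.78×ρ + (z_c − 0.4317 − 29.3699)×3.3
The z_c×3.3 term appears on both sides and cancels. Collect the known terms of each column as K = Σ(ρt)_known − 3.3 × (depth of known layers): K_A = 95.0769 − 3.3×32.96 = −13.6911; K_B = 25.7096172 − 3.3×(0.4317 + 29.3699) = −72.6356628.
Balance: K_A = K_B + 19.78×ρ, so ρ = (K_A − K_B)/19.78 = 58.9446/19.78 = 2.98 g cm⁻³.

2.98 g cm⁻³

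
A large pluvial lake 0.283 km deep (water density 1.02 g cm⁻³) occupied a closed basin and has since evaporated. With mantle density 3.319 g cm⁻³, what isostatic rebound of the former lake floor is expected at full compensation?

0.087 km

u = d ρ_w/ρ_m = 0.283 km × 1.02/3.319 = 0.087 km.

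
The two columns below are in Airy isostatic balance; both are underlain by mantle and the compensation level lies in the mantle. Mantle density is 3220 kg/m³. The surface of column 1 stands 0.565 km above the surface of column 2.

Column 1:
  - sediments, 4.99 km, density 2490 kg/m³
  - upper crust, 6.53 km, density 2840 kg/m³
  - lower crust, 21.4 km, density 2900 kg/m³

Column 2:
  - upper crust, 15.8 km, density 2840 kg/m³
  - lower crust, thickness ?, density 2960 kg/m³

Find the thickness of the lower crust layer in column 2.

Take the compensation level at the base of the deeper column (depth z_c below the surface of column 1) and equate Σ ρ_i t_i down to z_c; mantle fills any gap and the z_c terms cancel.
Column 1: 4.99×2490 + 6.53×2840 + 21.4×2900 + (z_c − 32.92)×3220
Column 2: 0.565×0 + 15.8×2840 + x×2960 + (z_c − 0.565 − 15.8 − x)×3220
The z_c×3220 term appears on both sides and cancels. Collect the known terms of each column as K = Σ(ρt)_known − 3220 × (depth of known layers): K_1 = 93030.3 − 3220×32.92 = −12972.1; K_2 = 44872 − 3220×(0.565 + 15.8) = −7823.3.
Balance: K_1 = K_2 − x×(3220 − 2960), so x = (K_2 − K_1)/(3220 − 2960) = 5148.8/260 = 19.8 km.

19.8 km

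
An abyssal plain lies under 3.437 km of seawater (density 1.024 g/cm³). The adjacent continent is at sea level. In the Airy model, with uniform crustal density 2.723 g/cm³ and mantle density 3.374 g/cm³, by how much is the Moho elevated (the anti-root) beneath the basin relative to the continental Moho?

8.97 km

In Airy isostatic equilibrium: replacing crust with seawater at the top is compensated by replacing crust with mantle at the base: d (ρ_c − ρ_w) = a (ρ_m − ρ_c).
a = d (ρ_c − ρ_w)/(ρ_m − ρ_c) = 3.437 km × 1.699/0.651 = 8.97 km.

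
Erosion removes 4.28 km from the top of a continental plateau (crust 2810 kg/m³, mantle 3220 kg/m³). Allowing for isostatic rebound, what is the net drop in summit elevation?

0.545 km

Rebound u = e ρ_c/ρ_m = 4.28 km × 2810/3220 = 3.735 km.
Net surface drop = e − u = 4.28 km − 3.735 km = e (ρ_m − ρ_c)/ρ_m = 0.545 km.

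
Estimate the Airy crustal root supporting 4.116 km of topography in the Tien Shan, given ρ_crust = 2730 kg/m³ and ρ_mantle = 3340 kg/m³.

18.4 km

By Archimedes' principle applied to the lithosphere: the weight of the topography is balanced by the buoyancy of the root, ρ_c h = (ρ_m − ρ_c) r.
r = h · ρ_c / (ρ_m − ρ_c) = 4.116 km × 2730 / (3340 − 2730) = 18.4 km.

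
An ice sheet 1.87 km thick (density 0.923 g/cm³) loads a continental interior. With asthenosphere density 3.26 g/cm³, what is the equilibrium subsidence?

0.529 km

In Airy isostatic equilibrium: the ice load ρ_ice t is balanced by mantle displaced below, ρ_m s.
s = t ρ_ice / ρ_m = 1.87 km × 0.923/3.26 = 0.529 km.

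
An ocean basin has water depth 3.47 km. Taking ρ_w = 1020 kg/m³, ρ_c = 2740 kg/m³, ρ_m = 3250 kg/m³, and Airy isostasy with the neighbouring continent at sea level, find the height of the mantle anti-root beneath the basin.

11.7 km

Isostatic balance requires: replacing crust with seawater at the top is compensated by replacing crust with mantle at the base: d (ρ_c − ρ_w) = a (ρ_m − ρ_c).
a = d (ρ_c − ρ_w)/(ρ_m − ρ_c) = 3.47 km × 1720/510 = 11.7 km.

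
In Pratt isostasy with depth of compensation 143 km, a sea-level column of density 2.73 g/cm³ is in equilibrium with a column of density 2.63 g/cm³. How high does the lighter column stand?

5.44 km

ρ_ref D = ρ (D + h) → h = D (ρ_ref − ρ)/ρ.
h = 143 km × (2.73 − 2.63)/2.63 = 5.44 km.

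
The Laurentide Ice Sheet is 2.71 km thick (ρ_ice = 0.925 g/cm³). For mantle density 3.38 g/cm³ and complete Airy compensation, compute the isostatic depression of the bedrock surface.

For local isostatic compensation: the ice load ρ_ice t is balanced by mantle displaced below, ρ_m s.
s = t ρ_ice / ρ_m = 2.71 km × 0.925/3.38 = 0.742 km.

0.742 km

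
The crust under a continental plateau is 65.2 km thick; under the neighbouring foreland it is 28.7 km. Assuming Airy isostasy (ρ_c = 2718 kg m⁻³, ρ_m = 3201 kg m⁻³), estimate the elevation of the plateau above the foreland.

Excess crust Δ = 65.2 km − 28.7 km = 36.5 km, split between elevation h and root r with h + r = Δ.
Airy balance ρ_c h = (ρ_m − ρ_c) r gives r = h ρ_c/(ρ_m − ρ_c), so h (1 + ρ_c/(ρ_m − ρ_c)) = Δ, i.e. h = Δ (ρ_m − ρ_c)/ρ_m.
h = 36.5 km × 483/3201 = 5.51 km.

5.51 km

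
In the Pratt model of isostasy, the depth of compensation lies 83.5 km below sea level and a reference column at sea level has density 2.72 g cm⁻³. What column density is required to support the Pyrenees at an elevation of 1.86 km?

2.66 g cm⁻³

Pratt balance: ρ_ref D = ρ (D + h).
ρ = ρ_ref D/(D + h) = 2.72 × 83.5 km/(83.5 km + 1.86 km) = 2.66 g cm⁻³.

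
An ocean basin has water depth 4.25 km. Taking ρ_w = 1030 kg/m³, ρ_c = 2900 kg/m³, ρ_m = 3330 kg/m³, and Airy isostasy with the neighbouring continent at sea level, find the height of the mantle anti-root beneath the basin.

In Airy isostatic equilibrium: replacing crust with seawater at the top is compensated by replacing crust with mantle at the base: d (ρ_c − ρ_w) = a (ρ_m − ρ_c).
a = d (ρ_c − ρ_w)/(ρ_m − ρ_c) = 4.25 km × 1870/430 = 18.5 km.

18.5 km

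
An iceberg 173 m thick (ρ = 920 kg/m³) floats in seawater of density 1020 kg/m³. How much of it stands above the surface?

17 m

Floating equilibrium: submerged depth d = t ρ_obj/ρ_fluid = 173 m × 920/1020 = 156 m.
Freeboard = t − d = 173 m − 156 m = 17 m.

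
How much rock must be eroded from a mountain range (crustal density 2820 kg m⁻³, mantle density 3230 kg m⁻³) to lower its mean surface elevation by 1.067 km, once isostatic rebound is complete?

8.41 km

Net drop Δ = e − u = e − e ρ_c/ρ_m = e (ρ_m − ρ_c)/ρ_m.
e = Δ ρ_m/(ρ_m − ρ_c) = 1.067 km × 3230/410 = 8.41 km.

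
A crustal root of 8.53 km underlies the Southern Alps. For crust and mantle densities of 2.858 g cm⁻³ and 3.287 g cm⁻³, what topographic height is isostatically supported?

Equating mass per unit area of the two columns: ρ_c h = (ρ_m − ρ_c) r.
h = r (ρ_m − ρ_c) / ρ_c = 8.53 km × (3.287 − 2.858) / 2.858 = 1.28 km.

1.28 km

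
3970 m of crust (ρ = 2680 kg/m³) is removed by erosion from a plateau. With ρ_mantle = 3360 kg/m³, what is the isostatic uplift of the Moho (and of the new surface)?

3170 m

Unloading: uplift u = e ρ_c/ρ_m = 3970 m × 2680/3360 = 3170 m.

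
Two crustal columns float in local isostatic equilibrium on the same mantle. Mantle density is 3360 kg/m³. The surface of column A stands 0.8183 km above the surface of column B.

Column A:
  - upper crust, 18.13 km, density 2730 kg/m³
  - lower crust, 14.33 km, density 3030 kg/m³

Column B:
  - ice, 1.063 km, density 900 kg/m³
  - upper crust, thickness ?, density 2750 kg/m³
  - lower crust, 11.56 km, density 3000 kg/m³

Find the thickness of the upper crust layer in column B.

10.9 km

Take the compensation level at the base of the deeper column (depth z_c below the surface of column A) and equate Σ ρ_i t_i down to z_c; mantle fills any gap and the z_c terms cancel.
Column A: 18.13×2730 + 14.33×3030 + (z_c − 32.46)×3360
Column B: 0.8183×0 + 1.063×900 + x×2750 + 11.56×3000 + (z_c − 0.8183 − 12.623 − x)×3360
The z_c×3360 term appears on both sides and cancels. Collect the known terms of each column as K = Σ(ρt)_known − 3360 × (depth of known layers): K_A = 92914.8 − 3360×32.46 = −16150.8; K_B = 35636.7 − 3360×(0.8183 + 12.623) = −9526.068.
Balance: K_A = K_B − x×(3360 − 2750), so x = (K_B − K_A)/(3360 − 2750) = 6624.73/610 = 10.9 km.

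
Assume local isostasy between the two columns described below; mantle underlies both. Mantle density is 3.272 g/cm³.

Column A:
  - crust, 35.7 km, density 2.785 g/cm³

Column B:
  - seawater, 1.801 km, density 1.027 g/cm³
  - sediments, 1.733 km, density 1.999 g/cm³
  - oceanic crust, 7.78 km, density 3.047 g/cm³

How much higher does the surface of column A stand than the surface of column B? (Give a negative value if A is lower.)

2.87 km

For any compensation level in the mantle, the mantle terms cancel and isostasy reduces to e = (Σt_A − Σt_B) − (Σ(ρt)_A − Σ(ρt)_B) / ρ_m.
Σt_A = 35.7 km; Σt_B = 11.314 km; Σ(ρt)_A = 99.4245; Σ(ρt)_B = 29.019554 (in km·g/cm³).
e = (35.7 − 11.314) − (99.4245 − 29.019554) / 3.272 = 2.87 km.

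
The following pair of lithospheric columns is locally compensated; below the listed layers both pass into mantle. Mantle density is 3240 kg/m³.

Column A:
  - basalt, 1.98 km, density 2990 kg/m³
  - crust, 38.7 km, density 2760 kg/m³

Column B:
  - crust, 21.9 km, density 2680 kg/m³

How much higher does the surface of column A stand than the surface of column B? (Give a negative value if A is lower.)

For any compensation level in the mantle, the mantle terms cancel and isostasy reduces to e = (Σt_A − Σt_B) − (Σ(ρt)_A − Σ(ρt)_B) / ρ_m.
Σt_A = 40.68 km; Σt_B = 21.9 km; Σ(ρt)_A = 112732.2; Σ(ρt)_B = 58692 (in km·kg/m³).
e = (40.68 − 21.9) − (112732.2 − 58692) / 3240 = 2.1 km.

2.1 km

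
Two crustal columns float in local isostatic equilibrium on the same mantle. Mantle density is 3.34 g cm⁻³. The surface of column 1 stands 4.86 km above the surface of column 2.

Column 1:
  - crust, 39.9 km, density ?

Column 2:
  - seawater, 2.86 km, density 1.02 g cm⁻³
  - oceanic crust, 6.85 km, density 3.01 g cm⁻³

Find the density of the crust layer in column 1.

Take the compensation level at the base of the deeper column (depth z_c below the surface of column 1) and equate Σ ρ_i t_i down to z_c; mantle fills any gap and the z_c terms cancel.
Column 1: 39.9×ρ + (z_c − 39.9)×3.34
Column 2: 4.86×0 + 2.86×1.02 + 6.85×3.01 + (z_c − 4.86 − 9.71)×3.34
The z_c×3.34 term appears on both sides and cancels. Collect the known terms of each column as K = Σ(ρt)_known − 3.34 × (depth of known layers): K_1 = 0 − 3.34×39.9 = −133.266; K_2 = 23.5357 − 3.34×(4.86 + 9.71) = −25.1281.
Balance: K_1 + 39.9×ρ = K_2, so ρ = (K_2 − K_1)/39.9 = 108.138/39.9 = 2.71 g cm⁻³.

2.71 g cm⁻³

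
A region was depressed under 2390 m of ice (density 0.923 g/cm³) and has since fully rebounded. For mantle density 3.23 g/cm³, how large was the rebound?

Removing the load lets mantle flow back in; uplift u satisfies ρ_ice t = ρ_m u.
u = t ρ_ice/ρ_m = 2390 m × 0.923/3.23 = 683 m.

683 m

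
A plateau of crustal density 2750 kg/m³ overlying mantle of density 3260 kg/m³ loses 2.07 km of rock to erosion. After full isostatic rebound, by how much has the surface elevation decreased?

0.324 km

Rebound u = e ρ_c/ρ_m = 2.07 km × 2750/3260 = 1.746 km.
Net surface drop = e − u = 2.07 km − 1.746 km = e (ρ_m − ρ_c)/ρ_m = 0.324 km.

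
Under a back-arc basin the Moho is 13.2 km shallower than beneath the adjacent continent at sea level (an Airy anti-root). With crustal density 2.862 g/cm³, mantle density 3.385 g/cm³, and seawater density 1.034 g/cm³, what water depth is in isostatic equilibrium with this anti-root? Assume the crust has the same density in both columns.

Replacing a thickness d of crust by seawater at the top must be balanced by replacing crust with mantle at the base: d (ρ_c − ρ_w) = a (ρ_m − ρ_c).
d = a (ρ_m − ρ_c)/(ρ_c − ρ_w) = 13.2 km × 0.523/1.828 = 3.78 km.

3.78 km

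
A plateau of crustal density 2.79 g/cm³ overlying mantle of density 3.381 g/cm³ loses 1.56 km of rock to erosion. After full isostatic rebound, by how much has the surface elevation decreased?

Rebound u = e ρ_c/ρ_m = 1.56 km × 2.79/3.381 = 1.287 km.
Net surface drop = e − u = 1.56 km − 1.287 km = e (ρ_m − ρ_c)/ρ_m = 0.273 km.

0.273 km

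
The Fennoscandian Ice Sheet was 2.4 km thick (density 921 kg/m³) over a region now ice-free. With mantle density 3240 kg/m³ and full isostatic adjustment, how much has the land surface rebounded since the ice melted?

0.682 km

Removing the load lets mantle flow back in; uplift u satisfies ρ_ice t = ρ_m u.
u = t ρ_ice/ρ_m = 2.4 km × 921/3240 = 0.682 km.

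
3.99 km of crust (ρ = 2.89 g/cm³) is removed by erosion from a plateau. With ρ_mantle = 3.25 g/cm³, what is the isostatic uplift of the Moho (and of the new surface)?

Unloading: uplift u = e ρ_c/ρ_m = 3.99 km × 2.89/3.25 = 3.55 km.

3.55 km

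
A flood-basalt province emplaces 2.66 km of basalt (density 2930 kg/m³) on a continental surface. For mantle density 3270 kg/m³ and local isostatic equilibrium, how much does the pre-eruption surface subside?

2.38 km

Subaerial loading: s = t ρ_load / ρ_m.
s = 2.66 km × 2930/3270 = 2.38 km.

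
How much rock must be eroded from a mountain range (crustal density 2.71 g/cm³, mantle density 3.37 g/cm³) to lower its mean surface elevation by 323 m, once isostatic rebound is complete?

1650 m

Net drop Δ = e − u = e − e ρ_c/ρ_m = e (ρ_m − ρ_c)/ρ_m.
e = Δ ρ_m/(ρ_m − ρ_c) = 323 m × 3.37/0.66 = 1650 m.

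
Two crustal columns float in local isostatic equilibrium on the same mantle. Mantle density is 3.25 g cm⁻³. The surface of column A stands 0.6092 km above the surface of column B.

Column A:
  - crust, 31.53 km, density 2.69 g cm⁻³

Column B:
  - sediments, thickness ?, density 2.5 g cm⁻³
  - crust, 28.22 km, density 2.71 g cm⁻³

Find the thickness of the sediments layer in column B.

0.584 km

Take the compensation level at the base of the deeper column (depth z_c below the surface of column A) and equate Σ ρ_i t_i down to z_c; mantle fills any gap and the z_c terms cancel.
Column A: 31.53×2.69 + (z_c − 31.53)×3.25
Column B: 0.6092×0 + x×2.5 + 28.22×2.71 + (z_c − 0.6092 − 28.22 − x)×3.25
The z_c×3.25 term appears on both sides and cancels. Collect the known terms of each column as K = Σ(ρt)_known − 3.25 × (depth of known layers): K_A = 84.8157 − 3.25×31.53 = −17.6568; K_B = 76.4762 − 3.25×(0.6092 + 28.22) = −17.2187.
Balance: K_A = K_B − x×(3.25 − 2.5), so x = (K_B − K_A)/(3.25 − 2.5) = 0.4381/0.75 = 0.584 km.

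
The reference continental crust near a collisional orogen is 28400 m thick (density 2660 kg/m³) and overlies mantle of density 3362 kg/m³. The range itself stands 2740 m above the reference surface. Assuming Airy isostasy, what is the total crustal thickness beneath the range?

41500 m

Root depth r = h ρ_c / (ρ_m − ρ_c) = 2740 m × 2660 / 702 = 10380 m.
Total thickness = T + h + r = 28400 m + 2740 m + 10380 m = 41500 m.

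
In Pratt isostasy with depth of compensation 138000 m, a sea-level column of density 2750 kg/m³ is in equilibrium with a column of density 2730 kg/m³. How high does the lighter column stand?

ρ_ref D = ρ (D + h) → h = D (ρ_ref − ρ)/ρ.
h = 138000 m × (2750 − 2730)/2730 = 1010 m.

1010 m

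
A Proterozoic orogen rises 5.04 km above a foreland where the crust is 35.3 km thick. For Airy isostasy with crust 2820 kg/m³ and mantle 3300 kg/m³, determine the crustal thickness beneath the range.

Root depth r = h ρ_c / (ρ_m − ρ_c) = 5.04 km × 2820 / 480 = 29.61 km.
Total thickness = T + h + r = 35.3 km + 5.04 km + 29.61 km = 70 km.

70 km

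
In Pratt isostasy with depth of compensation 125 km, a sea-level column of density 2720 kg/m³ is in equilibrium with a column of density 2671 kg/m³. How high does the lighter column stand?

2.29 km

ρ_ref D = ρ (D + h) → h = D (ρ_ref − ρ)/ρ.
h = 125 km × (2720 − 2671)/2671 = 2.29 km.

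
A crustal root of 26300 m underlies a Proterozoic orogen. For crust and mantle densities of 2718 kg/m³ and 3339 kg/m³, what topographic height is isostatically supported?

For local isostatic compensation: ρ_c h = (ρ_m − ρ_c) r.
h = r (ρ_m − ρ_c) / ρ_c = 26300 m × (3339 − 2718) / 2718 = 6010 m.

6010 m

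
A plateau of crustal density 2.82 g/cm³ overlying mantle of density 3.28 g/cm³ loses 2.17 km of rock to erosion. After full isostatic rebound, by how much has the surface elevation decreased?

0.304 km

Rebound u = e ρ_c/ρ_m = 2.17 km × 2.82/3.28 = 1.866 km.
Net surface drop = e − u = 2.17 km − 1.866 km = e (ρ_m − ρ_c)/ρ_m = 0.304 km.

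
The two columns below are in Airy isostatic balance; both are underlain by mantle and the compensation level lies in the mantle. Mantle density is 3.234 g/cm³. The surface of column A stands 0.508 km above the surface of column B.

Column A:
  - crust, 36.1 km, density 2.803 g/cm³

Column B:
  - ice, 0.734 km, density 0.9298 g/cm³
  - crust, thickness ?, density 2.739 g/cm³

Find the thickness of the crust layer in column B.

24.7 km

Take the compensation level at the base of the deeper column (depth z_c below the surface of column A) and equate Σ ρ_i t_i down to z_c; mantle fills any gap and the z_c terms cancel.
Column A: 36.1×2.803 + (z_c − 36.1)×3.234
Column B: 0.508×0 + 0.734×0.9298 + x×2.739 + (z_c − 0.508 − 0.734 − x)×3.234
The z_c×3.234 term appears on both sides and cancels. Collect the known terms of each column as K = Σ(ρt)_known − 3.234 × (depth of known layers): K_A = 101.1883 − 3.234×36.1 = −15.5591; K_B = 0.6824732 − 3.234×(0.508 + 0.734) = −3.3341548.
Balance: K_A = K_B − x×(3.234 − 2.739), so x = (K_B − K_A)/(3.234 − 2.739) = 12.2249/0.495 = 24.7 km.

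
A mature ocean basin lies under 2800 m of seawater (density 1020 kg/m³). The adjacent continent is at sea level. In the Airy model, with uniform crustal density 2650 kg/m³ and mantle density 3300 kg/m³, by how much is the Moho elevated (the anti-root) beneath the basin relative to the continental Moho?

7020 m

Isostatic balance requires: replacing crust with seawater at the top is compensated by replacing crust with mantle at the base: d (ρ_c − ρ_w) = a (ρ_m − ρ_c).
a = d (ρ_c − ρ_w)/(ρ_m − ρ_c) = 2800 m × 1630/650 = 7020 m.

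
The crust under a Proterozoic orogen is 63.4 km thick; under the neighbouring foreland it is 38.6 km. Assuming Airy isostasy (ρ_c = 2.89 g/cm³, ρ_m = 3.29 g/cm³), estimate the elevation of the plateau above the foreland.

Excess crust Δ = 63.4 km − 38.6 km = 24.8 km, split between elevation h and root r with h + r = Δ.
Airy balance ρ_c h = (ρ_m − ρ_c) r gives r = h ρ_c/(ρ_m − ρ_c), so h (1 + ρ_c/(ρ_m − ρ_c)) = Δ, i.e. h = Δ (ρ_m − ρ_c)/ρ_m.
h = 24.8 km × 0.4/3.29 = 3.02 km.

3.02 km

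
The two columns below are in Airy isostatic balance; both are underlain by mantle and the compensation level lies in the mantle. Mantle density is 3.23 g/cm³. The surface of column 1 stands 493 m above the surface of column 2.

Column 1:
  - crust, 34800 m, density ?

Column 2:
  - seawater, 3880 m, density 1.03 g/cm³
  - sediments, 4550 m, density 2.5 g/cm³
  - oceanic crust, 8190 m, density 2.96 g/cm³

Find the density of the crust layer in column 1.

Take the compensation level at the base of the deeper column (depth z_c below the surface of column 1) and equate Σ ρ_i t_i down to z_c; mantle fills any gap and the z_c terms cancel.
Column 1: 34800×ρ + (z_c − 34800)×3.23
Column 2: 493×0 + 3880×1.03 + 4550×2.5 + 8190×2.96 + (z_c − 493 − 16620)×3.23
The z_c×3.23 term appears on both sides and cancels. Collect the known terms of each column as K = Σ(ρt)_known − 3.23 × (depth of known layers): K_1 = 0 − 3.23×34800 = −112404; K_2 = 39613.8 − 3.23×(493 + 16620) = −15661.19.
Balance: K_1 + 34800×ρ = K_2, so ρ = (K_2 − K_1)/34800 = 96742.8/34800 = 2.78 g/cm³.

2.78 g/cm³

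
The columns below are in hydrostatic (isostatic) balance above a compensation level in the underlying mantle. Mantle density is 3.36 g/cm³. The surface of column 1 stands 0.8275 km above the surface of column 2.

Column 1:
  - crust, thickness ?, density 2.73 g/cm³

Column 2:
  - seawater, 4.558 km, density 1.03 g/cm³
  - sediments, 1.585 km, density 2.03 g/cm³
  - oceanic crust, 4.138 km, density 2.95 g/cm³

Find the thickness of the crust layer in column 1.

27.3 km

Take the compensation level at the base of the deeper column (depth z_c below the surface of column 1) and equate Σ ρ_i t_i down to z_c; mantle fills any gap and the z_c terms cancel.
Column 1: x×2.73 + (z_c − 0 − x)×3.36
Column 2: 0.8275×0 + 4.558×1.03 + 1.585×2.03 + 4.138×2.95 + (z_c − 0.8275 − 10.281)×3.36
The z_c×3.36 term appears on both sides and cancels. Collect the known terms of each column as K = Σ(ρt)_known − 3.36 × (depth of known layers): K_1 = 0 − 3.36×0 = 0; K_2 = 20.11939 − 3.36×(0.8275 + 10.281) = −17.20517.
Balance: K_1 − x×(3.36 − 2.73) = K_2, so x = (K_1 − K_2)/(3.36 − 2.73) = 17.2052/0.63 = 27.3 km.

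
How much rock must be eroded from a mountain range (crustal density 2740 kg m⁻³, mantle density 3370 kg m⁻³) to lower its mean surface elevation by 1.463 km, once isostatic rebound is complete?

7.83 km

Net drop Δ = e − u = e − e ρ_c/ρ_m = e (ρ_m − ρ_c)/ρ_m.
e = Δ ρ_m/(ρ_m − ρ_c) = 1.463 km × 3370/630 = 7.83 km.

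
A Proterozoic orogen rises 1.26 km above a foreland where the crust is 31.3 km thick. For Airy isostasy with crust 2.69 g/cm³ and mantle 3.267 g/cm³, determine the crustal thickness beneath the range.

Root depth r = h ρ_c / (ρ_m − ρ_c) = 1.26 km × 2.69 / 0.577 = 5.874 km.
Total thickness = T + h + r = 31.3 km + 1.26 km + 5.874 km = 38.4 km.

38.4 km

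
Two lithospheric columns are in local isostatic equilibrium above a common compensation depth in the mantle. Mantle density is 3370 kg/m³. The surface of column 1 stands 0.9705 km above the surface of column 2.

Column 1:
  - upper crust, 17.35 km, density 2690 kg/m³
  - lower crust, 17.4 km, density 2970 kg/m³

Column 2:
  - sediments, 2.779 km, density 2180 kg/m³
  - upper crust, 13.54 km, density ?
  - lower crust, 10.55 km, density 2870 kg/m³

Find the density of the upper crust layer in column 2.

2860 kg/m³

Take the compensation level at the base of the deeper column (depth z_c below the surface of column 1) and equate Σ ρ_i t_i down to z_c; mantle fills any gap and the z_c terms cancel.
Column 1: 17.35×2690 + 17.4×2970 + (z_c − 34.75)×3370
Column 2: 0.9705×0 + 2.779×2180 + 13.54×ρ + 10.55×2870 + (z_c − 0.9705 − 26.869)×3370
The z_c×3370 term appears on both sides and cancels. Collect the known terms of each column as K = Σ(ρt)_known − 3370 × (depth of known layers): K_1 = 98349.5 − 3370×34.75 = −18758; K_2 = 36336.72 − 3370×(0.9705 + 26.869) = −57482.395.
Balance: K_1 = K_2 + 13.54×ρ, so ρ = (K_1 − K_2)/13.54 = 38724.4/13.54 = 2860 kg/m³.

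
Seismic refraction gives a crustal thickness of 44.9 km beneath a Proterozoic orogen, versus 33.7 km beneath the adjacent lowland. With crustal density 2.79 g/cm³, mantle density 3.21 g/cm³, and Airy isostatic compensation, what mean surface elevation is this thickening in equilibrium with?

1.47 km

Excess crust Δ = 44.9 km − 33.7 km = 11.2 km, split between elevation h and root r with h + r = Δ.
Airy balance ρ_c h = (ρ_m − ρ_c) r gives r = h ρ_c/(ρ_m − ρ_c), so h (1 + ρ_c/(ρ_m − ρ_c)) = Δ, i.e. h = Δ (ρ_m − ρ_c)/ρ_m.
h = 11.2 km × 0.42/3.21 = 1.47 km.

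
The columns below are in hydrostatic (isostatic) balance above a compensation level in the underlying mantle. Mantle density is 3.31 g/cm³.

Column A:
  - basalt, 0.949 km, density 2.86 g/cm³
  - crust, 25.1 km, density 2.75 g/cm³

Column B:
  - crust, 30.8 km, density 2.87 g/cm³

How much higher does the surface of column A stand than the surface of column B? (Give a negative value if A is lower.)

For any compensation level in the mantle, the mantle terms cancel and isostasy reduces to e = (Σt_A − Σt_B) − (Σ(ρt)_A − Σ(ρt)_B) / ρ_m.
Σt_A = 26.049 km; Σt_B = 30.8 km; Σ(ρt)_A = 71.73914; Σ(ρt)_B = 88.396 (in km·g/cm³).
e = (26.049 − 30.8) − (71.73914 − 88.396) / 3.31 = 0.281 km.

0.281 km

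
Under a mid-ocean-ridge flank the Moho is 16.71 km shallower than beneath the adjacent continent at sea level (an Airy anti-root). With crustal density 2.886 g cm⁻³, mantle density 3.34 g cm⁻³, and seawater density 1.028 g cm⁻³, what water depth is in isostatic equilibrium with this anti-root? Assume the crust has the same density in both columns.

4.08 km

Replacing a thickness d of crust by seawater at the top must be balanced by replacing crust with mantle at the base: d (ρ_c − ρ_w) = a (ρ_m − ρ_c).
d = a (ρ_m − ρ_c)/(ρ_c − ρ_w) = 16.71 km × 0.454/1.858 = 4.08 km.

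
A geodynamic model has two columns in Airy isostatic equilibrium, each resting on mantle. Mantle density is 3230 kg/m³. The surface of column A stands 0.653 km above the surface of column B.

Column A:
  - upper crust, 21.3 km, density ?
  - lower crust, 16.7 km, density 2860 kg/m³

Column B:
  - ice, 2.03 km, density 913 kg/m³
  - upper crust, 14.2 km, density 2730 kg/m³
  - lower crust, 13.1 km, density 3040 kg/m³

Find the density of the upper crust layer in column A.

Take the compensation level at the base of the deeper column (depth z_c below the surface of column A) and equate Σ ρ_i t_i down to z_c; mantle fills any gap and the z_c terms cancel.
Column A: 21.3×ρ + 16.7×2860 + (z_c − 38)×3230
Column B: 0.653×0 + 2.03×913 + 14.2×2730 + 13.1×3040 + (z_c − 0.653 − 29.33)×3230
The z_c×3230 term appears on both sides and cancels. Collect the known terms of each column as K = Σ(ρt)_known − 3230 × (depth of known layers): K_A = 47762 − 3230×38 = −74978; K_B = 80443.39 − 3230×(0.653 + 29.33) = −16401.7.
Balance: K_A + 21.3×ρ = K_B, so ρ = (K_B − K_A)/21.3 = 58576.3/21.3 = 2750 kg/m³.

2750 kg/m³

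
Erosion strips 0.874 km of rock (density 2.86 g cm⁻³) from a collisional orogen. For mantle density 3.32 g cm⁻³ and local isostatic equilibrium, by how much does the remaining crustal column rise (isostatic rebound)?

0.753 km

Unloading: uplift u = e ρ_c/ρ_m = 0.874 km × 2.86/3.32 = 0.753 km.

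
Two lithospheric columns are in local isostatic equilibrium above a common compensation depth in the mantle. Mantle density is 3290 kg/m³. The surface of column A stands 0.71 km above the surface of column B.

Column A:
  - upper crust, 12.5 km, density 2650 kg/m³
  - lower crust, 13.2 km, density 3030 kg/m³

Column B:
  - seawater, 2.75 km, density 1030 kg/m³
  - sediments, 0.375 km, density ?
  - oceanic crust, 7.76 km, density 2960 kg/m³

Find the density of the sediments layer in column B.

2440 kg/m³

Take the compensation level at the base of the deeper column (depth z_c below the surface of column A) and equate Σ ρ_i t_i down to z_c; mantle fills any gap and the z_c terms cancel.
Column A: 12.5×2650 + 13.2×3030 + (z_c − 25.7)×3290
Column B: 0.71×0 + 2.75×1030 + 0.375×ρ + 7.76×2960 + (z_c − 0.71 − 10.885)×3290
The z_c×3290 term appears on both sides and cancels. Collect the known terms of each column as K = Σ(ρt)_known − 3290 × (depth of known layers): K_A = 73121 − 3290×25.7 = −11432; K_B = 25802.1 − 3290×(0.71 + 10.885) = −12345.45.
Balance: K_A = K_B + 0.375×ρ, so ρ = (K_A − K_B)/0.375 = 913.45/0.375 = 2440 kg/m³.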